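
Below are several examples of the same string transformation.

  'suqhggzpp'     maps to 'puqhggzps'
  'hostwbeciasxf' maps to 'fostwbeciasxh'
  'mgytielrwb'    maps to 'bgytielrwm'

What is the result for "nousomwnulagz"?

Looking at the pairs, the operation is to swap the first and last characters.
For "nousomwnulagz" the result is "zousomwnulagn".

zousomwnulagn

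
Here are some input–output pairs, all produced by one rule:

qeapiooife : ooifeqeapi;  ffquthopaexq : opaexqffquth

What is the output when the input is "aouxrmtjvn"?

The transformation: swap the front and back halves of the string.
Applying that to "aouxrmtjvn" gives "mtjvnaouxr".

mtjvnaouxr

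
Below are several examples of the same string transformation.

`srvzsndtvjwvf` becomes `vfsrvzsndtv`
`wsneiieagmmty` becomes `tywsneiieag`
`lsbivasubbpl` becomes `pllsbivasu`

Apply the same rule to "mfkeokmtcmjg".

jgmfkeokmt

The pattern: move the last 2 characters to the front (rotate right by 2), then delete the last 2 characters.
For "mfkeokmtcmjg", step one produces "jgmfkeokmtcm"; step two turns that into "jgmfkeokmt".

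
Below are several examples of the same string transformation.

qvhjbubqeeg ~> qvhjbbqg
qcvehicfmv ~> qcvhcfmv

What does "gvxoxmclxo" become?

gvxxmclx

Looking at the pairs, the operation is to remove every vowel.
For "gvxoxmclxo" the result is "gvxxmclx".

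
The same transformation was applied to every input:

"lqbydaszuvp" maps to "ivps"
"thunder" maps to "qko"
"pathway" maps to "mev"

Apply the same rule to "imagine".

fdb

Looking at the pairs, the operation is to shift every letter 3 places backward in the alphabet (wrapping around), then keep one character in every 3, starting at position 1 (positions 1st, 4th, 7th, ...).
Starting from "imagine": after the first operation, "fjxdfkb"; after the second, "fdb".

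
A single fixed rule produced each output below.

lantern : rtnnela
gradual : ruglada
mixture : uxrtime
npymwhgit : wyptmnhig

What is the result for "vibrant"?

In each case the input is transformed by: sort the characters into reverse alphabetical order, then swap each adjacent pair of characters (1↔2, 3↔4, ...).
Applying both steps to "vibrant": "vtrniba", then "tvnrbia".
(Check on "gradual": → "urlgdaa" → "ruglada" ✓)

tvnrbia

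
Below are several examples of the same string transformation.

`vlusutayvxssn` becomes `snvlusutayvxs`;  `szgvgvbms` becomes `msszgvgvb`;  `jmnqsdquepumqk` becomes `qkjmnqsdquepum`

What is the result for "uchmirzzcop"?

Each output is the input with this applied: move the last 2 characters to the front (rotate right by 2).
For "uchmirzzcop" the result is "opuchmirzzc".

opuchmirzzc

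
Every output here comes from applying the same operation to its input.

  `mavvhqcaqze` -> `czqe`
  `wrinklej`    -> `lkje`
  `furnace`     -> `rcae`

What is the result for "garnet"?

nrte

Rule — swap each adjacent pair of characters (1↔2, 3↔4, ...), then keep only the last 4 characters.
Working it through for "garnet": intermediate "agnrte", final "nrte".
(Check on "mavvhqcaqze": → "amvvqhaczqe" → "czqe" ✓)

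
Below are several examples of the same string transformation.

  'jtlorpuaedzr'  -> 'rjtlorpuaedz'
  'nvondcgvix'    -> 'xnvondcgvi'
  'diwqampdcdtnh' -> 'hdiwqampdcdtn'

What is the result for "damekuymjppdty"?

Each output is the input with this applied: move the last character to the front.
Doing the same to "damekuymjppdty": "ydamekuymjppdt".

ydamekuymjppdt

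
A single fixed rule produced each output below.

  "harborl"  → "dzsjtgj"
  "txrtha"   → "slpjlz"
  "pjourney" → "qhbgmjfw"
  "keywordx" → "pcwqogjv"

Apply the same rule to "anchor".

The rule is to move the last character to the front, then shift every letter 8 places backward in the alphabet (wrapping around).
On "anchor" that produces "jsfuzg".

jsfuzg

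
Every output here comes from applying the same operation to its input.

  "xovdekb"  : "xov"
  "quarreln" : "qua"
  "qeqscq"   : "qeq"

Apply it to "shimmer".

shi

Each output is the input with this applied: keep only the first 3 characters.
Applying that to "shimmer" gives "shi".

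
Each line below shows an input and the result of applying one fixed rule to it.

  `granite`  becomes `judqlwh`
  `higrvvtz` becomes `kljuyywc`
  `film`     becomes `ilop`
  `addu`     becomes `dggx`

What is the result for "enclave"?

hqfodyh

Rule — shift every letter 3 places forward in the alphabet (wrapping around).
Applying that to "enclave" gives "hqfodyh".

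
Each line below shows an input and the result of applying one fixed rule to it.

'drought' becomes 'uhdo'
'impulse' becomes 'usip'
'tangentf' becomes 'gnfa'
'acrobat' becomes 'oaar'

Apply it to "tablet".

What's happening: move the first 3 characters to the end (rotate left by 3), then keep every other character starting from the first (positions 1st, 3rd, 5th, ...).
"tablet" → "lettab" → "lta".

lta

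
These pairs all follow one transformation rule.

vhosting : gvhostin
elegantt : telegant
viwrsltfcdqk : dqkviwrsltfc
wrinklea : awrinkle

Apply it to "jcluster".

rjcluste

Rule — move the first 3 characters to the end (rotate left by 3), then swap the front and back halves of the string.
For "jcluster", step one produces "usterjcl"; step two turns that into "rjcluste".
(Check on "vhosting": → "stingvho" → "gvhostin" ✓)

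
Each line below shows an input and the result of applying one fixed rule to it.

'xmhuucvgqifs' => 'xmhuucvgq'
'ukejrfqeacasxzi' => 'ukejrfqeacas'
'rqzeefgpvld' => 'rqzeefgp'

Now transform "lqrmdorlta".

lqrmdor

Looking at the pairs, the operation is to delete the last 3 characters.
Doing the same to "lqrmdorlta": "lqrmdor".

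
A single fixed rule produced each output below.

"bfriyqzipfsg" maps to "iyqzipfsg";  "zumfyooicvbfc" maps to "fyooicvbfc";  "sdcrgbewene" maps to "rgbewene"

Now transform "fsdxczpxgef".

xczpxgef

Each output is the input with this applied: delete the first 3 characters.
For "fsdxczpxgef" the result is "xczpxgef".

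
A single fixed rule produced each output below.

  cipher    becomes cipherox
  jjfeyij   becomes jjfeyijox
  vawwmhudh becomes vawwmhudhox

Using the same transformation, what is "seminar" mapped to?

Looking at the pairs, the operation is to append "ox".
"seminar" → "seminarox".

seminarox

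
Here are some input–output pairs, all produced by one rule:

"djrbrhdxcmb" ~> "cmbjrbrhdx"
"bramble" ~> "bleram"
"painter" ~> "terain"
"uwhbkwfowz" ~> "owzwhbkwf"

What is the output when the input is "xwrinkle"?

klewrin

The rule is to delete the first character, then move the last 3 characters to the front (rotate right by 3).
On "xwrinkle": the first step gives "wrinkle", and the second then gives "klewrin".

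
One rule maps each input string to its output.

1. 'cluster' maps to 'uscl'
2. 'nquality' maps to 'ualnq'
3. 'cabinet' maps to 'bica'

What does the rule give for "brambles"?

ambbr

Looking at the pairs, the operation is to delete the last 3 characters, then move the first 2 characters to the end (rotate left by 2).
Starting from "brambles": after the first operation, "bramb"; after the second, "ambbr".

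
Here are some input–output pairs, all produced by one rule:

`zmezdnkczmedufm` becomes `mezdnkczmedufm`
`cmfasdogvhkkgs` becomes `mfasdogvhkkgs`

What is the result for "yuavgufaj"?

uavgufaj

The transformation: delete the first character.
So "yuavgufaj" becomes "uavgufaj".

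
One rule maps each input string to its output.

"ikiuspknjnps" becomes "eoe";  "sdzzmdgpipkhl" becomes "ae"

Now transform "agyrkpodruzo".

uaeioi

The rule is to shift every letter 6 places backward in the alphabet (wrapping around), then keep only the vowels.
For "agyrkpodruzo", step one produces "uaslejixloti"; step two turns that into "uaeioi".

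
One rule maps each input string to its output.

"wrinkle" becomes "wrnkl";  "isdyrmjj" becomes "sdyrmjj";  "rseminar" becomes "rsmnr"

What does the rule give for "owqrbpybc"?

In each case the input is transformed by: remove every vowel.
For "owqrbpybc" the result is "wqrbpybc".

wqrbpybc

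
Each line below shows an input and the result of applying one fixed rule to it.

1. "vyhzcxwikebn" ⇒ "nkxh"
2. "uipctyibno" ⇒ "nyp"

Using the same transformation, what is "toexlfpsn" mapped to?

The pattern: keep one character in every 3, starting at position 3 (positions 3rd, 6th, 9th, ...), then reverse the string.
Applying both steps to "toexlfpsn": "efn", then "nfe".

nfe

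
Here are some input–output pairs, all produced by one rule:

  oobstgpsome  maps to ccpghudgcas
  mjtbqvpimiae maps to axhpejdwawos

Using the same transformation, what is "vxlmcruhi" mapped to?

jlzaqfivw

Looking at the pairs, the operation is to shift every letter 12 places backward in the alphabet (wrapping around).
Doing the same to "vxlmcruhi": "jlzaqfivw".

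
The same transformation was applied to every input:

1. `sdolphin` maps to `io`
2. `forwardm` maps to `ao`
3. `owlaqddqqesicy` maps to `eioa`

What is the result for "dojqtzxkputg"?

Each output is the input with this applied: swap the front and back halves of the string, then keep only the vowels.
For "dojqtzxkputg", step one produces "xkputgdojqtz"; step two turns that into "uo".

uo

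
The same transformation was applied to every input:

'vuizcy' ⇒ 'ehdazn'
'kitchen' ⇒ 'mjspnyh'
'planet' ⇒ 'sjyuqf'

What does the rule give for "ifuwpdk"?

Rule — shift every letter 5 places forward in the alphabet (wrapping around), then move the last 3 characters to the front (rotate right by 3).
On "ifuwpdk": the first step gives "nkzbuip", and the second then gives "uipnkzb".
(Check on "planet": → "uqfsjy" → "sjyuqf" ✓)

uipnkzb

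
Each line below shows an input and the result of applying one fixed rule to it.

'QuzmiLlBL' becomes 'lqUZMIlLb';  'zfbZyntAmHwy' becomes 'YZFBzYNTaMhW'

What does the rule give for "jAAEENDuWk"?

In each case the input is transformed by: flip the case of every letter, then move the last character to the front.
Starting from "jAAEENDuWk": after the first operation, "JaaeendUwK"; after the second, "KJaaeendUw".

KJaaeendUw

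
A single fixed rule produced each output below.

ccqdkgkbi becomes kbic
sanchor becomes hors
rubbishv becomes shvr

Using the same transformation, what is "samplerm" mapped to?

erms

What's happening: move the last 3 characters to the front (rotate right by 3), then keep only the first 4 characters.
Starting from "samplerm": after the first operation, "ermsampl"; after the second, "erms".
(Check on "rubbishv": → "shvrubbi" → "shvr" ✓)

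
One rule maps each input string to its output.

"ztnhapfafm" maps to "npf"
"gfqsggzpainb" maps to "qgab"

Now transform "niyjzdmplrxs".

What's happening: keep one character in every 3, starting at position 3 (positions 3rd, 6th, 9th, ...).
Doing the same to "niyjzdmplrxs": "ydls".

ydls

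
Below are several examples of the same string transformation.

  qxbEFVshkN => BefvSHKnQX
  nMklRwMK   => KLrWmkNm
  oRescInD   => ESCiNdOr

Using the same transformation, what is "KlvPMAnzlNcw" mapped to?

The transformation: move the first 2 characters to the end (rotate left by 2), then flip the case of every letter.
"KlvPMAnzlNcw" → "vPMAnzlNcwKl" → "VpmaNZLnCWkL".
(Check on "nMklRwMK": → "klRwMKnM" → "KLrWmkNm" ✓)

VpmaNZLnCWkL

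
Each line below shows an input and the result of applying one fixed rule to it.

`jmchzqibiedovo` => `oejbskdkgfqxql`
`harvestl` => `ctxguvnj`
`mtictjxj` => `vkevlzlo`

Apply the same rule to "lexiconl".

gzkeqpnn

What's happening: move the first character to the end, then shift every letter 2 places forward in the alphabet (wrapping around).
So "lexiconl" becomes "gzkeqpnn".
(Check on "mtictjxj": → "tictjxjm" → "vkevlzlo" ✓)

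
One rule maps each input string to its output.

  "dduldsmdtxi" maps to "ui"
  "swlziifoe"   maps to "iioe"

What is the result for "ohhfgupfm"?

The pattern: keep only the vowels.
So "ohhfgupfm" becomes "ou".

ou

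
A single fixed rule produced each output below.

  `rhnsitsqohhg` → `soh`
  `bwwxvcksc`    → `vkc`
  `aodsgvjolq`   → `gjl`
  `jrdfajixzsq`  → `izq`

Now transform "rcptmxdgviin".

dvi

Rule — keep every other character starting from the first (positions 1st, 3rd, 5th, ...), then keep only the last 3 characters.
Applying both steps to "rcptmxdgviin": "rpmdvi", then "dvi".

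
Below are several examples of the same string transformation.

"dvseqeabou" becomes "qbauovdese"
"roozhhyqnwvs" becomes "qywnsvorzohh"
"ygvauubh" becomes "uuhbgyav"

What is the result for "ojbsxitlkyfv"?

ltykvfjosbix

In each case the input is transformed by: swap each adjacent pair of characters (1↔2, 3↔4, ...), then swap the front and back halves of the string.
Applying both steps to "ojbsxitlkyfv": "josbixltykvf", then "ltykvfjosbix".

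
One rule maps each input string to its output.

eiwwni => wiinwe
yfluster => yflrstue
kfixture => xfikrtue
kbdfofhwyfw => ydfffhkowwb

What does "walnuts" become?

Looking at the pairs, the operation is to sort the characters into alphabetical order, then swap the first and last characters.
Working it through for "walnuts": intermediate "alnstuw", final "wlnstua".

wlnstua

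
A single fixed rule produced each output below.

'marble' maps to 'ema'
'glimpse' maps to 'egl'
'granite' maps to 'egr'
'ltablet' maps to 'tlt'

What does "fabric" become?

The rule is to move the first 2 characters to the end (rotate left by 2), then keep only the last 3 characters.
Working it through for "fabric": intermediate "bricfa", final "cfa".

cfa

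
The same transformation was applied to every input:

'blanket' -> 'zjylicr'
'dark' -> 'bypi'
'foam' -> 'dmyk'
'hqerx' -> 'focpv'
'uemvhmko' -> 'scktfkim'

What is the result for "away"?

yuyw

Looking at the pairs, the operation is to shift every letter 2 places backward in the alphabet (wrapping around).
So "away" becomes "yuyw".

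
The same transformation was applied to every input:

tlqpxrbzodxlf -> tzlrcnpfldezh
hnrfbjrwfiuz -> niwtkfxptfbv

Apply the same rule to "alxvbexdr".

The transformation: shift every letter 12 places backward in the alphabet (wrapping around), then reverse the string.
Applying both steps to "alxvbexdr": "ozljpslrf", then "frlspjlzo".
(Check on "hnrfbjrwfiuz": → "vbftpxfktwin" → "niwtkfxptfbv" ✓)

frlspjlzo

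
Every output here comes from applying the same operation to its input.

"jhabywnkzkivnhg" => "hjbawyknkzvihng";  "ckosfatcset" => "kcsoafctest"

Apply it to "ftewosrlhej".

Rule — swap each adjacent pair of characters (1↔2, 3↔4, ...).
So "ftewosrlhej" becomes "tfwesolrehj".

tfwesolrehj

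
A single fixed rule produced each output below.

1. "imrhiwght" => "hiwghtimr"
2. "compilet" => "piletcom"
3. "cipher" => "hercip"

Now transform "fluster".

Rule — move the first 3 characters to the end (rotate left by 3).
So "fluster" becomes "sterflu".

sterflu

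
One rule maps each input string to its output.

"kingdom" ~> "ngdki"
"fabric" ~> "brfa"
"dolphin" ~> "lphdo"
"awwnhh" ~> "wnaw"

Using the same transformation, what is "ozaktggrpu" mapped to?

aktggroz

The pattern: delete the last 2 characters, then move the first 2 characters to the end (rotate left by 2).
Applying both steps to "ozaktggrpu": "ozaktggr", then "aktggroz".
(Check on "kingdom": → "kingd" → "ngdki" ✓)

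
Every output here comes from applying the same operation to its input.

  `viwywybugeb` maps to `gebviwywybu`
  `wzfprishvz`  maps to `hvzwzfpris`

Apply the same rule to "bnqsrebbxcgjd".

The transformation: move the last 3 characters to the front (rotate right by 3).
On "bnqsrebbxcgjd" that produces "gjdbnqsrebbxc".

gjdbnqsrebbxc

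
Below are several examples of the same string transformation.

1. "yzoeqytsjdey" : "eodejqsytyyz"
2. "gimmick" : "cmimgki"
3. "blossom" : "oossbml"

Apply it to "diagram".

aargdmi

In each case the input is transformed by: take characters alternately from the front and the back (1st, last, 2nd, 2nd-last, ...), then move the first 3 characters to the end (rotate left by 3).
"diagram" → "dmiaarg" → "aargdmi".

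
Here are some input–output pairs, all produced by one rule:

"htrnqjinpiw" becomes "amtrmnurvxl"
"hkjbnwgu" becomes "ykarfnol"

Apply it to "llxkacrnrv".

zvrvgeobpp

What's happening: shift every letter 4 places forward in the alphabet (wrapping around), then reverse the string.
"llxkacrnrv" → "ppboegvrvz" → "zvrvgeobpp".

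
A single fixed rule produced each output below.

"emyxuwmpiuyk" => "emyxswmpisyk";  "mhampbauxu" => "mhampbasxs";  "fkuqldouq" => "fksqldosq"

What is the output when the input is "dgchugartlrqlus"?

dgchsgartlrqlss

Each output is the input with this applied: replace every "u" with "s".
Doing the same to "dgchugartlrqlus": "dgchsgartlrqlss".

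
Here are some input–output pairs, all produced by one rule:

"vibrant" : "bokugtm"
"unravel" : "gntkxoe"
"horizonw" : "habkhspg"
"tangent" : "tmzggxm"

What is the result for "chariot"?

What's happening: shift every letter 7 places backward in the alphabet (wrapping around), then swap each adjacent pair of characters (1↔2, 3↔4, ...).
On "chariot": the first step gives "vatkbhm", and the second then gives "avkthbm".

avkthbm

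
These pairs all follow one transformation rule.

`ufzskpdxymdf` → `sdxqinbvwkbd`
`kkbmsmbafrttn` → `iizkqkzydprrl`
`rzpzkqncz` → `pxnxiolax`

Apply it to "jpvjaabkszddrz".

hnthyyziqxbbpx

What's happening: shift every letter 2 places backward in the alphabet (wrapping around).
So "jpvjaabkszddrz" becomes "hnthyyziqxbbpx".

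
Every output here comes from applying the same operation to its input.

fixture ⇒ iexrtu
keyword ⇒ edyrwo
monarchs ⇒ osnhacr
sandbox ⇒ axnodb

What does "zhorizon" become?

hnoorzi

In each case the input is transformed by: delete the first character, then take characters alternately from the front and the back (1st, last, 2nd, 2nd-last, ...).
Doing the same to "zhorizon": "hnoorzi".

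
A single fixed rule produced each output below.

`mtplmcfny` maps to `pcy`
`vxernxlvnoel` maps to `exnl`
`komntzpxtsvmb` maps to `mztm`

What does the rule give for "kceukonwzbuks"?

eozk

Each output is the input with this applied: keep one character in every 3, starting at position 3 (positions 3rd, 6th, 9th, ...).
For "kceukonwzbuks" the result is "eozk".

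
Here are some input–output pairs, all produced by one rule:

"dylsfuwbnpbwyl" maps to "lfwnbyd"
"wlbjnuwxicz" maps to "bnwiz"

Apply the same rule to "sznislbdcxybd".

The pattern: move the first character to the end, then keep every other character starting from the second (positions 2nd, 4th, 6th, ...).
So "sznislbdcxybd" becomes "nsbcyd".

nsbcyd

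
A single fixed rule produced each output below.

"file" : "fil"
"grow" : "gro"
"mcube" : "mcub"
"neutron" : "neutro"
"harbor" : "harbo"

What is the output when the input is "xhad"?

Each output is the input with this applied: delete the last character.
So "xhad" becomes "xha".

xha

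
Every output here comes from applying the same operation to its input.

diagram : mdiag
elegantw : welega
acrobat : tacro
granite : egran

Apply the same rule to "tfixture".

The pattern: move the last character to the front, then delete the last 2 characters.
Applying both steps to "tfixture": "etfixtur", then "etfixt".

etfixt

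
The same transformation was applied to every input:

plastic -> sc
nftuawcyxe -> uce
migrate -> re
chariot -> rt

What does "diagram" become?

The rule is to keep one character in every 3, starting at position 1 (positions 1st, 4th, 7th, ...), then delete the first character.
Working it through for "diagram": intermediate "dgm", final "gm".

gm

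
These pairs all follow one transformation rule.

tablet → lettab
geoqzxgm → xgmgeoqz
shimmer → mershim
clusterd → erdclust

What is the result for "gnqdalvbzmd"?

zmdgnqdalvb

The rule is to move the last 3 characters to the front (rotate right by 3).
For "gnqdalvbzmd" the result is "zmdgnqdalvb".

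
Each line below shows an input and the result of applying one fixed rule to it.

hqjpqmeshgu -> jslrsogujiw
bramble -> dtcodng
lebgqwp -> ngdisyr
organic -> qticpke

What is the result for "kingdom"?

Each output is the input with this applied: shift every letter 2 places forward in the alphabet (wrapping around).
So "kingdom" becomes "mkpifqo".

mkpifqo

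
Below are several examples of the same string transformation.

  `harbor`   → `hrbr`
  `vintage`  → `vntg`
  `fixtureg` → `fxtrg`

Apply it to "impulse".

mpls

The pattern: remove every vowel.
So "impulse" becomes "mpls".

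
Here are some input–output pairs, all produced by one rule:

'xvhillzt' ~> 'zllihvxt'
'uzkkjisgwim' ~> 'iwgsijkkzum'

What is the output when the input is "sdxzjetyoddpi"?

The transformation: move the last character to the front, then reverse the string.
"sdxzjetyoddpi" → "isdxzjetyoddp" → "pddoytejzxdsi".
(Check on "uzkkjisgwim": → "muzkkjisgwi" → "iwgsijkkzum" ✓)

pddoytejzxdsi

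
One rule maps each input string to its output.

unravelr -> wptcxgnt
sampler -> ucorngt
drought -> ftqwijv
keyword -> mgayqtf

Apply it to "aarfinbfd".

ccthkpdhf

What's happening: shift every letter 2 places forward in the alphabet (wrapping around).
"aarfinbfd" → "ccthkpdhf".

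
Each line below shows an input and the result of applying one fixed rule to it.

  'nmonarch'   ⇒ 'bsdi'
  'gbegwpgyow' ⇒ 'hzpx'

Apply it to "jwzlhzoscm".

What's happening: shift every letter 1 place forward in the alphabet (wrapping around), then keep only the last 4 characters.
For "jwzlhzoscm" the result is "ptdn".
(Check on "nmonarch": → "onpobsdi" → "bsdi" ✓)

ptdn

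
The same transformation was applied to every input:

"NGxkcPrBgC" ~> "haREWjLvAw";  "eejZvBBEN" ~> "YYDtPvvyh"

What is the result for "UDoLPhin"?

The pattern: flip the case of every letter, then shift every letter 6 places backward in the alphabet (wrapping around).
For "UDoLPhin", step one produces "udOlpHIN"; step two turns that into "oxIfjBCH".

oxIfjBCH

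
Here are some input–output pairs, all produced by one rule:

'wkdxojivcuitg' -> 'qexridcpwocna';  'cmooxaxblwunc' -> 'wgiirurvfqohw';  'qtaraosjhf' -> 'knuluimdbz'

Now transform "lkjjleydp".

feddfysxj

The pattern: shift every letter 6 places backward in the alphabet (wrapping around).
Applying that to "lkjjleydp" gives "feddfysxj".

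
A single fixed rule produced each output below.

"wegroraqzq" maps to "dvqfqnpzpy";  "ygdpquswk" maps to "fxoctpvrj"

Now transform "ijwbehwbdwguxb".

ihavgdavvctfaw

The pattern: shift every letter 1 place backward in the alphabet (wrapping around), then swap each adjacent pair of characters (1↔2, 3↔4, ...).
Applying both steps to "ijwbehwbdwguxb": "hivadgvacvftwa", then "ihavgdavvctfaw".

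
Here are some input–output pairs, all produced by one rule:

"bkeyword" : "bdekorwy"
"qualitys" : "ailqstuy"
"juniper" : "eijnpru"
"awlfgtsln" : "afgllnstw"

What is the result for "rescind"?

What's happening: sort the characters into alphabetical order.
For "rescind" the result is "cdeinrs".

cdeinrs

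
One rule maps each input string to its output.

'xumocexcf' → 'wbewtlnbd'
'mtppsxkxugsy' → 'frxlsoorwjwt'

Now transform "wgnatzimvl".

In each case the input is transformed by: shift every letter 1 place backward in the alphabet (wrapping around), then move the last 3 characters to the front (rotate right by 3).
On "wgnatzimvl": the first step gives "vfmzsyhluk", and the second then gives "lukvfmzsyh".

lukvfmzsyh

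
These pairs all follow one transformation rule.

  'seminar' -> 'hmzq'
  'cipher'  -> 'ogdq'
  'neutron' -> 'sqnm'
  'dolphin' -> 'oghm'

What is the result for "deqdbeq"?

Each output is the input with this applied: shift every letter 1 place backward in the alphabet (wrapping around), then keep only the last 4 characters.
Applying that to "deqdbeq" gives "cadp".

cadp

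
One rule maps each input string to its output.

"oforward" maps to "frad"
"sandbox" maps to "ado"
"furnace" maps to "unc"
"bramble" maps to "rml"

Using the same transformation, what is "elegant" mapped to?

lgn

The rule is to keep every other character starting from the second (positions 2nd, 4th, 6th, ...).
"elegant" → "lgn".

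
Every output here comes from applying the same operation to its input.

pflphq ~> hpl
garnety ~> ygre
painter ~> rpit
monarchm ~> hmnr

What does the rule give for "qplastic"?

Rule — keep every other character starting from the first (positions 1st, 3rd, 5th, ...), then move the last character to the front.
Applying both steps to "qplastic": "qlsi", then "iqls".

iqls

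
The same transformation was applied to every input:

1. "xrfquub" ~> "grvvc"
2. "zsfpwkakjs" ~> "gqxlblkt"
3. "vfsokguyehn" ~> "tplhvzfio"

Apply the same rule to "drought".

Each output is the input with this applied: delete the first 2 characters, then shift every letter 1 place forward in the alphabet (wrapping around).
On "drought": the first step gives "ought", and the second then gives "pvhiu".
(Check on "zsfpwkakjs": → "fpwkakjs" → "gqxlblkt" ✓)

pvhiu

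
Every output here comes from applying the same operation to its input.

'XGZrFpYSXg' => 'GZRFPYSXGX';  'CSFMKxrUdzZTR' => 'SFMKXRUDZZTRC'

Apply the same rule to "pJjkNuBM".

JJKNUBMP

In each case the input is transformed by: move the first character to the end, then convert every letter to uppercase.
On "pJjkNuBM": the first step gives "JjkNuBMp", and the second then gives "JJKNUBMP".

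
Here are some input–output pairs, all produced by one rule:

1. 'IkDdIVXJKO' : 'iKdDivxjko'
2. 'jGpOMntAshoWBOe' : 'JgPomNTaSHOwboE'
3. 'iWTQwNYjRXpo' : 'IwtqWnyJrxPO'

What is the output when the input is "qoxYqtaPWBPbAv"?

In each case the input is transformed by: flip the case of every letter.
So "qoxYqtaPWBPbAv" becomes "QOXyQTApwbpBaV".

QOXyQTApwbpBaV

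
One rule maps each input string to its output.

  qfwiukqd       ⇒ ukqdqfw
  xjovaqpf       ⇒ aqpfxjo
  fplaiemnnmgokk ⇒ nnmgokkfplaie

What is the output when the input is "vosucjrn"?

What's happening: swap the front and back halves of the string, then delete the last character.
Starting from "vosucjrn": after the first operation, "cjrnvosu"; after the second, "cjrnvos".

cjrnvos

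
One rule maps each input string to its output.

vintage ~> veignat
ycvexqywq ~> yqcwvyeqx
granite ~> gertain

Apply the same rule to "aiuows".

asiwuo

The pattern: take characters alternately from the front and the back (1st, last, 2nd, 2nd-last, ...).
Applying that to "aiuows" gives "asiwuo".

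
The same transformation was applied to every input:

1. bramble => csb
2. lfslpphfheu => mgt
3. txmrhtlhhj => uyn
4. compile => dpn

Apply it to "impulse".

Each output is the input with this applied: shift every letter 1 place forward in the alphabet (wrapping around), then keep only the first 3 characters.
On "impulse": the first step gives "jnqvmtf", and the second then gives "jnq".

jnq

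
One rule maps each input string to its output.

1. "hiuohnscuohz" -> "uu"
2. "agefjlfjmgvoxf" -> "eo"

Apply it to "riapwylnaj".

aa

Each output is the input with this applied: keep one character in every 3, starting at position 3 (positions 3rd, 6th, 9th, ...), then keep only the vowels.
Working it through for "riapwylnaj": intermediate "aya", final "aa".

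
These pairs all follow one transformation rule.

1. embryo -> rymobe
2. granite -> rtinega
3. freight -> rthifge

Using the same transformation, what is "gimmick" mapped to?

Looking at the pairs, the operation is to sort the characters into reverse alphabetical order, then swap each adjacent pair of characters (1↔2, 3↔4, ...).
On "gimmick": the first step gives "mmkiigc", and the second then gives "mmikgic".

mmikgic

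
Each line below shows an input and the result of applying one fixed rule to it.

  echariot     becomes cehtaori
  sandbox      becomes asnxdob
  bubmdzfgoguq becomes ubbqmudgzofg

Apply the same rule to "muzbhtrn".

Looking at the pairs, the operation is to move the first character to the end, then take characters alternately from the front and the back (1st, last, 2nd, 2nd-last, ...).
Starting from "muzbhtrn": after the first operation, "uzbhtrnm"; after the second, "umznbrht".
(Check on "bubmdzfgoguq": → "ubmdzfgoguqb" → "ubbqmudgzofg" ✓)

umznbrht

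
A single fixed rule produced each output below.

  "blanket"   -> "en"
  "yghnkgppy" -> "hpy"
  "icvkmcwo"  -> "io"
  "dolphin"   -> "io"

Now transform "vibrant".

it

Rule — sort the characters into alphabetical order, then keep one character in every 3, starting at position 3 (positions 3rd, 6th, 9th, ...).
Starting from "vibrant": after the first operation, "abinrtv"; after the second, "it".
(Check on "blanket": → "abeklnt" → "en" ✓)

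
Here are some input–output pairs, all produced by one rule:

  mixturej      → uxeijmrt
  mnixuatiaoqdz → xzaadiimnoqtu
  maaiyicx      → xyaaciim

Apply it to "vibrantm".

tvabimnr

The rule is to sort the characters into alphabetical order, then move the last 2 characters to the front (rotate right by 2).
"vibrantm" → "abimnrtv" → "tvabimnr".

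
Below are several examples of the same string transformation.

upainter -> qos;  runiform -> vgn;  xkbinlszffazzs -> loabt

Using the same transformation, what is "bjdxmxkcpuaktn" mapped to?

kndbo

In each case the input is transformed by: keep one character in every 3, starting at position 2 (positions 2nd, 5th, 8th, ...), then shift every letter 1 place forward in the alphabet (wrapping around).
"bjdxmxkcpuaktn" → "kndbo".
(Check on "runiform": → "ufm" → "vgn" ✓)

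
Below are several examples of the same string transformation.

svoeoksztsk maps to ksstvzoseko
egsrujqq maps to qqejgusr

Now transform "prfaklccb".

bcpcrlfka

The rule is to move the last character to the front, then take characters alternately from the front and the back (1st, last, 2nd, 2nd-last, ...).
Doing the same to "prfaklccb": "bcpcrlfka".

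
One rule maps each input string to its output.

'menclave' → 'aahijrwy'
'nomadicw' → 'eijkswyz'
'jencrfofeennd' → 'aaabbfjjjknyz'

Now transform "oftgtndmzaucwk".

bcgijkppqsvwyz

What's happening: shift every letter 4 places backward in the alphabet (wrapping around), then sort the characters into alphabetical order.
On "oftgtndmzaucwk": the first step gives "kbpcpjzivwqysg", and the second then gives "bcgijkppqsvwyz".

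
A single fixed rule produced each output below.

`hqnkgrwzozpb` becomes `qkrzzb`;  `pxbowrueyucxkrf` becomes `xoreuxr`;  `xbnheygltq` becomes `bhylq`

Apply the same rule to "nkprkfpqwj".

krfqj

Looking at the pairs, the operation is to keep every other character starting from the second (positions 2nd, 4th, 6th, ...).
"nkprkfpqwj" → "krfqj".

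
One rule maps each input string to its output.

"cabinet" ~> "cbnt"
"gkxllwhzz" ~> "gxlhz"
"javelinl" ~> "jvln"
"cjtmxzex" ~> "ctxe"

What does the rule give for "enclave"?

ecae

Rule — keep every other character starting from the first (positions 1st, 3rd, 5th, ...).
Applying that to "enclave" gives "ecae".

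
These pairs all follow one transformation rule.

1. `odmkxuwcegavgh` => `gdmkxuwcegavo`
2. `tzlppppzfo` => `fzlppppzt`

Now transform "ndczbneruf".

What's happening: delete the last character, then swap the first and last characters.
On "ndczbneruf" that produces "udczbnern".

udczbnern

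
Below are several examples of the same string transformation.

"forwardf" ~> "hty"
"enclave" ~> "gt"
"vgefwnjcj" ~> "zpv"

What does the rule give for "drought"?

kz

What's happening: shift every letter 7 places backward in the alphabet (wrapping around), then keep one character in every 3, starting at position 2 (positions 2nd, 5th, 8th, ...).
On "drought" that produces "kz".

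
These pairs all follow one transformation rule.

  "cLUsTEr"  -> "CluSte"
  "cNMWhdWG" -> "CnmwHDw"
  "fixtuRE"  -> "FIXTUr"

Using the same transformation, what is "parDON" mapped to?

PARdo

Each output is the input with this applied: flip the case of every letter, then delete the last character.
For "parDON", step one produces "PARdon"; step two turns that into "PARdo".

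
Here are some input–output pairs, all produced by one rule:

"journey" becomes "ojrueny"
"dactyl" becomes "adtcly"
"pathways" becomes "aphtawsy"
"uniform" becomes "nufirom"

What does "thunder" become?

htnuedr

The transformation: swap each adjacent pair of characters (1↔2, 3↔4, ...).
Applying that to "thunder" gives "htnuedr".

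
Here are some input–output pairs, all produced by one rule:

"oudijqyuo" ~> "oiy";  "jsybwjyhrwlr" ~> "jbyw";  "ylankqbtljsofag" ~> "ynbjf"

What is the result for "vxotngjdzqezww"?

Rule — keep one character in every 3, starting at position 1 (positions 1st, 4th, 7th, ...).
For "vxotngjdzqezww" the result is "vtjqw".

vtjqw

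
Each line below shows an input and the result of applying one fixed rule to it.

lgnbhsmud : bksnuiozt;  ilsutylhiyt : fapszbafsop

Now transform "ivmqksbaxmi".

The transformation: move the last 2 characters to the front (rotate right by 2), then shift every letter 7 places forward in the alphabet (wrapping around).
"ivmqksbaxmi" → "miivmqksbax" → "tppctxrzihe".
(Check on "ilsutylhiyt": → "ytilsutylhi" → "fapszbafsop" ✓)

tppctxrzihe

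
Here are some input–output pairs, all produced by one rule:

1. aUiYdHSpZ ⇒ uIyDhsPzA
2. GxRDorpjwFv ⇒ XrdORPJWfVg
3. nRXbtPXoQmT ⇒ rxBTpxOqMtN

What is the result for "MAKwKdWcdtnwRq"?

Looking at the pairs, the operation is to move the first character to the end, then flip the case of every letter.
Working it through for "MAKwKdWcdtnwRq": intermediate "AKwKdWcdtnwRqM", final "akWkDwCDTNWrQm".

akWkDwCDTNWrQm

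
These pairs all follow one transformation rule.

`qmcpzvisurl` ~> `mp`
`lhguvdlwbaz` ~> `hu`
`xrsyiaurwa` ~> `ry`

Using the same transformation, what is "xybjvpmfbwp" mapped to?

What's happening: keep every other character starting from the second (positions 2nd, 4th, 6th, ...), then delete the last 3 characters.
For "xybjvpmfbwp", step one produces "yjpfw"; step two turns that into "yj".

yj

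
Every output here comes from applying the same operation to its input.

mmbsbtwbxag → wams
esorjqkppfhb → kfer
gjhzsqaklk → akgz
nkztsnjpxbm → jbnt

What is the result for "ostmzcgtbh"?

The rule is to keep one character in every 3, starting at position 1 (positions 1st, 4th, 7th, ...), then move the last 2 characters to the front (rotate right by 2).
"ostmzcgtbh" → "ghom".

ghom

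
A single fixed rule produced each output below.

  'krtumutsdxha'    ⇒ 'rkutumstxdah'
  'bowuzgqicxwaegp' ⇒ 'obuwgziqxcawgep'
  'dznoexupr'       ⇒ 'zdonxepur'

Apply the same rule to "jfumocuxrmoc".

Looking at the pairs, the operation is to swap each adjacent pair of characters (1↔2, 3↔4, ...).
On "jfumocuxrmoc" that produces "fjmucoxumrco".

fjmucoxumrco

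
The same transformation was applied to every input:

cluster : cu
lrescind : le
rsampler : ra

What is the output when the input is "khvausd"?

Each output is the input with this applied: keep every other character starting from the first (positions 1st, 3rd, 5th, ...), then delete the last 2 characters.
"khvausd" → "kvud" → "kv".

kv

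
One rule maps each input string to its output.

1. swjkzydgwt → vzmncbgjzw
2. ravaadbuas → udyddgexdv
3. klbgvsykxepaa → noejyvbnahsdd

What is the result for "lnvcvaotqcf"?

oqyfydrwtfi

Rule — shift every letter 3 places forward in the alphabet (wrapping around).
Applying that to "lnvcvaotqcf" gives "oqyfydrwtfi".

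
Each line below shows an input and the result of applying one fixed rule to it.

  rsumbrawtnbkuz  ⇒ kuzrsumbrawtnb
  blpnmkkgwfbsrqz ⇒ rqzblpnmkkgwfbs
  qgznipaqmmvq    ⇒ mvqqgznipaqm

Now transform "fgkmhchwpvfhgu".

hgufgkmhchwpvf

Looking at the pairs, the operation is to move the last 3 characters to the front (rotate right by 3).
Applying that to "fgkmhchwpvfhgu" gives "hgufgkmhchwpvf".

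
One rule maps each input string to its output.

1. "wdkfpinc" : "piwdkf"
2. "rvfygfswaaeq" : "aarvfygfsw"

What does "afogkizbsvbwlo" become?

bwafogkizbsv

Each output is the input with this applied: delete the last 2 characters, then move the last 2 characters to the front (rotate right by 2).
So "afogkizbsvbwlo" becomes "bwafogkizbsv".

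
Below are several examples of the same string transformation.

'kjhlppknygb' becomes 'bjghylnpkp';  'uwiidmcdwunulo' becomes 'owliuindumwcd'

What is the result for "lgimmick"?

The rule is to take characters alternately from the front and the back (1st, last, 2nd, 2nd-last, ...), then delete the first character.
Working it through for "lgimmick": intermediate "lkgciimm", final "kgciimm".

kgciimm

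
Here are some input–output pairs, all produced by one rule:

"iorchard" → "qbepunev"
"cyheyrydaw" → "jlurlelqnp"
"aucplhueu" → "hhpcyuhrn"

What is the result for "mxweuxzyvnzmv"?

ikjrhkmliamzz

Each output is the input with this applied: shift every letter 13 places forward in the alphabet (wrapping around) — i.e. ROT13, then swap the first and last characters.
On "mxweuxzyvnzmv": the first step gives "zkjrhkmliamzi", and the second then gives "ikjrhkmliamzz".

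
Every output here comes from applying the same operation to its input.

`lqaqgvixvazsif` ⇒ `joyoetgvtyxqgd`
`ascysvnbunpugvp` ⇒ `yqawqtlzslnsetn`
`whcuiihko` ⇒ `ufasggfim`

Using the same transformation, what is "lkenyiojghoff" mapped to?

What's happening: shift every letter 2 places backward in the alphabet (wrapping around).
Doing the same to "lkenyiojghoff": "jiclwgmhefmdd".

jiclwgmhefmdd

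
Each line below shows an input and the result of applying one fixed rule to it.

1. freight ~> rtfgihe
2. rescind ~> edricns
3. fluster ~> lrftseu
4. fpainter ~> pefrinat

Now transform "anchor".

noarhc

Looking at the pairs, the operation is to swap each adjacent pair of characters (1↔2, 3↔4, ...), then take characters alternately from the front and the back (1st, last, 2nd, 2nd-last, ...).
"anchor" → "nahcro" → "noarhc".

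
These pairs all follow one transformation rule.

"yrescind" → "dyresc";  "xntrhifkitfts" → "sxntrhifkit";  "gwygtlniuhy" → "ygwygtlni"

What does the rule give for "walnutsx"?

Looking at the pairs, the operation is to move the last character to the front, then delete the last 2 characters.
Applying both steps to "walnutsx": "xwalnuts", then "xwalnu".

xwalnu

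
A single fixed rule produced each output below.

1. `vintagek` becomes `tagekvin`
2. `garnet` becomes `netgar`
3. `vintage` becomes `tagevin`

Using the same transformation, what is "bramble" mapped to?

mblebra

The transformation: move the first 3 characters to the end (rotate left by 3).
"bramble" → "mblebra".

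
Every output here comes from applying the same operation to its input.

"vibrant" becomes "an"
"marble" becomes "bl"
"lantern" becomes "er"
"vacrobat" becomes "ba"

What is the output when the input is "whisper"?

pe

The transformation: move the last 3 characters to the front (rotate right by 3), then keep only the first 2 characters.
For "whisper", step one produces "perwhis"; step two turns that into "pe".
(Check on "vacrobat": → "batvacro" → "ba" ✓)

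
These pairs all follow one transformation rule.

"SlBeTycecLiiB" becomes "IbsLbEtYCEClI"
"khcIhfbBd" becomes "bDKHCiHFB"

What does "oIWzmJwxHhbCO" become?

coOiwZMjWXhHB

Each output is the input with this applied: flip the case of every letter, then move the last 2 characters to the front (rotate right by 2).
Doing the same to "oIWzmJwxHhbCO": "coOiwZMjWXhHB".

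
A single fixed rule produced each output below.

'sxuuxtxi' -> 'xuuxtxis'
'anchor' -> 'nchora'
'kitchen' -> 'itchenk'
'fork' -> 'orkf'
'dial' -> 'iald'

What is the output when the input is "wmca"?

The transformation: move the first character to the end.
Doing the same to "wmca": "mcaw".

mcaw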